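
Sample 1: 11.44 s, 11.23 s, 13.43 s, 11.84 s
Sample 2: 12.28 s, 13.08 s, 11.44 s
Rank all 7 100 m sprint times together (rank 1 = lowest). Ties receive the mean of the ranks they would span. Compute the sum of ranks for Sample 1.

14.5

Sorted (ascending): 11.23, 11.44, 11.44, 11.84, 12.28, 13.08, 13.43
The 2 values of 11.44 occupy positions 2–3 → average rank (2+3)/2 = 2.5.
Sample 1 values → pooled ranks: 11.44→2.5, 11.23→1, 13.43→7, 11.84→4
Rank sum = 2.5 + 1 + 7 + 4 = 14.5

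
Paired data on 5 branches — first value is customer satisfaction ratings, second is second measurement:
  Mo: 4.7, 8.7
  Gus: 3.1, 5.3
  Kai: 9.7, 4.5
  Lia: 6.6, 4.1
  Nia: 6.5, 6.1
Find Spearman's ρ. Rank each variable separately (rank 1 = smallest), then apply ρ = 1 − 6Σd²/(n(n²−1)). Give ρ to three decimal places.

Ranks of variable 1: 2, 1, 5, 4, 3
Ranks of variable 2: 5, 3, 2, 1, 4
d = r₁ − r₂: -3, -2, 3, 3, -1
d²: 9, 4, 9, 9, 1; Σd² = 32
ρ = 1 − 6·32/(5·24) = 1 − 192/120 = -0.600

-0.600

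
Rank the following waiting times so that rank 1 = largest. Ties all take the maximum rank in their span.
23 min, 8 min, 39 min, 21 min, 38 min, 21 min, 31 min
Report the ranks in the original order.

Sorted (descending): 39, 38, 31, 23, 21, 21, 8
The 2 values of 21 occupy positions 5–6 → each gets rank 6.

4, 7, 1, 6, 2, 6, 3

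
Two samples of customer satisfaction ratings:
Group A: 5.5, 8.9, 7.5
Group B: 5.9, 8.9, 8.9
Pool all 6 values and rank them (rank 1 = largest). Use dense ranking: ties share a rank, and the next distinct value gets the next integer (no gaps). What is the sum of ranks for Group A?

7

Sorted (descending): 8.9, 8.9, 8.9, 7.5, 5.9, 5.5
The 3 values of 8.9 share dense rank 1.
Remaining distinct values take the next consecutive integers.
Group A values → pooled ranks: 5.5→4, 8.9→1, 7.5→2
Rank sum = 4 + 1 + 2 = 7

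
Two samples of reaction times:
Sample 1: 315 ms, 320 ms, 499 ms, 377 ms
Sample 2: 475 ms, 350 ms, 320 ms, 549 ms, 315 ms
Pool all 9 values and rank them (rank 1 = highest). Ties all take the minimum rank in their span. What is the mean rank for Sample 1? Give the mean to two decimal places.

5.00

Sorted (descending): 549, 499, 475, 377, 350, 320, 320, 315, 315
The 2 values of 320 occupy positions 6–7 → each gets rank 6.
The 2 values of 315 occupy positions 8–9 → each gets rank 8.
Sample 1 values → pooled ranks: 315→8, 320→6, 499→2, 377→4
Mean rank = (8 + 6 + 2 + 4) / 4 = 5.00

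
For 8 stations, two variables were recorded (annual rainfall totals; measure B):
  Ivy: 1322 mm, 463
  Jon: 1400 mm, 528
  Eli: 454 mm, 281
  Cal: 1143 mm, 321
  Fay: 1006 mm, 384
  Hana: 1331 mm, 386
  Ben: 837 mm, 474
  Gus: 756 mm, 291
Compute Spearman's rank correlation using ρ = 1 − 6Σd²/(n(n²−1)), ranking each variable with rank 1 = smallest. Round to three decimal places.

Ranks of variable 1: 6, 8, 1, 5, 4, 7, 3, 2
Ranks of variable 2: 6, 8, 1, 3, 4, 5, 7, 2
d = r₁ − r₂: 0, 0, 0, 2, 0, 2, -4, 0
d²: 0, 0, 0, 4, 0, 4, 16, 0; Σd² = 24
ρ = 1 − 6·24/(8·63) = 1 − 144/504 = 0.714

0.714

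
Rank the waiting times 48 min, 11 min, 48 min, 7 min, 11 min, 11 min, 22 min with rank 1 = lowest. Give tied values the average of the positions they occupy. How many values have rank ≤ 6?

5

Sorted (ascending): 7, 11, 11, 11, 22, 48, 48
The 3 values of 11 occupy positions 2–4 → average rank 3.
The 2 values of 48 occupy positions 6–7 → average rank (6+7)/2 = 6.5.
Ranks ≤ 6: {1, 3, 3, 3, 5} → 5 values.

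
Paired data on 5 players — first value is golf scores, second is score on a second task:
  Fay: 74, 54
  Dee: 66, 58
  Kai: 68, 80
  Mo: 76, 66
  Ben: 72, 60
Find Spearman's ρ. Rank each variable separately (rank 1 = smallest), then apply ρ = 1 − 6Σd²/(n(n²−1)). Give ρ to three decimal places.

Ranks of variable 1: 4, 1, 2, 5, 3
Ranks of variable 2: 1, 2, 5, 4, 3
d = r₁ − r₂: 3, -1, -3, 1, 0
d²: 9, 1, 9, 1, 0; Σd² = 20
ρ = 1 − 6·20/(5·24) = 1 − 120/120 = 0.000

0.000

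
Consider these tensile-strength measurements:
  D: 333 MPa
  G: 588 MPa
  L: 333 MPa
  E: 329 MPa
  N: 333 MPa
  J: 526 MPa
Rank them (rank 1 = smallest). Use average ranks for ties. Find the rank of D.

Sorted (ascending): 329, 333, 333, 333, 526, 588
The 3 values of 333 occupy positions 2–4 → average rank 3.
D has value 333 MPa → rank 3.

3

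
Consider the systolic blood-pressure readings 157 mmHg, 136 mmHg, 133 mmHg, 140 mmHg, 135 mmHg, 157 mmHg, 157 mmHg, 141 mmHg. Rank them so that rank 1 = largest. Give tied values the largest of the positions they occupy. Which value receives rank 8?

Sorted (descending): 157, 157, 157, 141, 140, 136, 135, 133
The 3 values of 157 occupy positions 1–3 → each gets rank 3.
Rank 8 → value 133.

133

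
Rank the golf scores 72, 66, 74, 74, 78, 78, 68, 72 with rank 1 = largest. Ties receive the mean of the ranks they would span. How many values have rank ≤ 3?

Sorted (descending): 78, 78, 74, 74, 72, 72, 68, 66
The 2 values of 78 occupy positions 1–2 → average rank (1+2)/2 = 1.5.
The 2 values of 74 occupy positions 3–4 → average rank (3+4)/2 = 3.5.
The 2 values of 72 occupy positions 5–6 → average rank (5+6)/2 = 5.5.
Ranks ≤ 3: {1.5, 1.5} → 2 values.

2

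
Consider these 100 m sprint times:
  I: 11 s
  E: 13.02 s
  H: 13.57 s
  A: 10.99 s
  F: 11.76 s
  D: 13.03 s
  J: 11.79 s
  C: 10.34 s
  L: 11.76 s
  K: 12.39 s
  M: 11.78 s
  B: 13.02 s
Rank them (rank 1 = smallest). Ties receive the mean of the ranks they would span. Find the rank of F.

4.5

Sorted (ascending): 10.34, 10.99, 11, 11.76, 11.76, 11.78, 11.79, 12.39, 13.02, 13.02, 13.03, 13.57
The 2 values of 11.76 occupy positions 4–5 → average rank (4+5)/2 = 4.5.
The 2 values of 13.02 occupy positions 9–10 → average rank (9+10)/2 = 9.5.
F has value 11.76 s → rank 4.5.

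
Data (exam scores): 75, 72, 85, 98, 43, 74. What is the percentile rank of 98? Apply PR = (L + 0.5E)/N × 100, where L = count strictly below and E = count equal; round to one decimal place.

91.7

N = 6.
Strictly below 98: 5. Equal to 98: 1.
PR = (5 + 0.5·1)/6 × 100 = 91.7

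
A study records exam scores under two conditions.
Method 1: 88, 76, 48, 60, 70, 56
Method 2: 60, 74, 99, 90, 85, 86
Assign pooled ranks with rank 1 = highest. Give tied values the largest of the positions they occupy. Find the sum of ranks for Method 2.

29

Sorted (descending): 99, 90, 88, 86, 85, 76, 74, 70, 60, 60, 56, 48
The 2 values of 60 occupy positions 9–10 → each gets rank 10.
Method 2 values → pooled ranks: 60→10, 74→7, 99→1, 90→2, 85→5, 86→4
Rank sum = 10 + 7 + 1 + 2 + 5 + 4 = 29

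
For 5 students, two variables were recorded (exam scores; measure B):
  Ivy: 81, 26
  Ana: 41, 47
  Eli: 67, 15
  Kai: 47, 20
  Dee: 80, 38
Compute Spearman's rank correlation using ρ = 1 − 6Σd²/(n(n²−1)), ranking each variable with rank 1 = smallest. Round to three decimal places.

Ranks of variable 1: 5, 1, 3, 2, 4
Ranks of variable 2: 3, 5, 1, 2, 4
d = r₁ − r₂: 2, -4, 2, 0, 0
d²: 4, 16, 4, 0, 0; Σd² = 24
ρ = 1 − 6·24/(5·24) = 1 − 144/120 = -0.200

-0.200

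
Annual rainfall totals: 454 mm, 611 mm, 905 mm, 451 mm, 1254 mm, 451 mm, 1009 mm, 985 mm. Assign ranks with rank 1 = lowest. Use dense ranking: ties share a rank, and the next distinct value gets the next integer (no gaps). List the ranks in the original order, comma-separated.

2, 3, 4, 1, 7, 1, 6, 5

Sorted (ascending): 451, 451, 454, 611, 905, 985, 1009, 1254
The 2 values of 451 share dense rank 1.
Remaining distinct values take the next consecutive integers.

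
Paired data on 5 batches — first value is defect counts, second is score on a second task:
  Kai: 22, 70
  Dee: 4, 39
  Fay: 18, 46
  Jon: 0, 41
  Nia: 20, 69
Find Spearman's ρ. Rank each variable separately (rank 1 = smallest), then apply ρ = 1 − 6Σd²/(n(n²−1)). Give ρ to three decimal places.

Ranks of variable 1: 5, 2, 3, 1, 4
Ranks of variable 2: 5, 1, 3, 2, 4
d = r₁ − r₂: 0, 1, 0, -1, 0
d²: 0, 1, 0, 1, 0; Σd² = 2
ρ = 1 − 6·2/(5·24) = 1 − 12/120 = 0.900

0.900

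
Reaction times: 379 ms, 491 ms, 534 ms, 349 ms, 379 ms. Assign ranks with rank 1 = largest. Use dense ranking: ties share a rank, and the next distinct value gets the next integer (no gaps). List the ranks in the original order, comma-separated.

Sorted (descending): 534, 491, 379, 379, 349
The 2 values of 379 share dense rank 3.
Remaining distinct values take the next consecutive integers.

3, 2, 1, 4, 3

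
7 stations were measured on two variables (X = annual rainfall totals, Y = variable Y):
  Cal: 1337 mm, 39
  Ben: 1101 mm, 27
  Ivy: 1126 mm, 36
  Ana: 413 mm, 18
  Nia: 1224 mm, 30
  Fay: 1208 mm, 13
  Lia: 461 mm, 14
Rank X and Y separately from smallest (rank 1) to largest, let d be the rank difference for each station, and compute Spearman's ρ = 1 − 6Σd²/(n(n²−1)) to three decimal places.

Ranks of variable 1: 7, 3, 4, 1, 6, 5, 2
Ranks of variable 2: 7, 4, 6, 3, 5, 1, 2
d = r₁ − r₂: 0, -1, -2, -2, 1, 4, 0
d²: 0, 1, 4, 4, 1, 16, 0; Σd² = 26
ρ = 1 − 6·26/(7·48) = 1 − 156/336 = 0.536

0.536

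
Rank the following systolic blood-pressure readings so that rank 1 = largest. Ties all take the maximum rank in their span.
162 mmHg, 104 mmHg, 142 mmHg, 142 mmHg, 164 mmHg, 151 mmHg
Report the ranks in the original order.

Sorted (descending): 164, 162, 151, 142, 142, 104
The 2 values of 142 occupy positions 4–5 → each gets rank 5.

2, 6, 5, 5, 1, 3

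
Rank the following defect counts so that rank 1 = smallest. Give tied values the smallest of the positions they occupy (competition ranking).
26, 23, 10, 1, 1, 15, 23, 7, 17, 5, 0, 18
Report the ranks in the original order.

Sorted (ascending): 0, 1, 1, 5, 7, 10, 15, 17, 18, 23, 23, 26
The 2 values of 1 occupy positions 2–3 → each gets rank 2.
The 2 values of 23 occupy positions 10–11 → each gets rank 10.

12, 10, 6, 2, 2, 7, 10, 5, 8, 4, 1, 9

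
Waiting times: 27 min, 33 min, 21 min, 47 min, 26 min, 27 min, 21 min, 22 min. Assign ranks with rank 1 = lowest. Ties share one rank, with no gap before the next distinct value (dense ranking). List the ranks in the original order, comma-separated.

4, 5, 1, 6, 3, 4, 1, 2

Sorted (ascending): 21, 21, 22, 26, 27, 27, 33, 47
The 2 values of 21 share dense rank 1.
The 2 values of 27 share dense rank 4.
Remaining distinct values take the next consecutive integers.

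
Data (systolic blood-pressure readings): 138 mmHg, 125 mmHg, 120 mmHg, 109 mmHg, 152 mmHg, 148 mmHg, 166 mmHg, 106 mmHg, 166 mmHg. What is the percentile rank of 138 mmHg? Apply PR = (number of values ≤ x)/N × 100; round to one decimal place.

N = 9.
Strictly below 138: 4. Equal to 138: 1.
PR = 5/9 × 100 = 55.6

55.6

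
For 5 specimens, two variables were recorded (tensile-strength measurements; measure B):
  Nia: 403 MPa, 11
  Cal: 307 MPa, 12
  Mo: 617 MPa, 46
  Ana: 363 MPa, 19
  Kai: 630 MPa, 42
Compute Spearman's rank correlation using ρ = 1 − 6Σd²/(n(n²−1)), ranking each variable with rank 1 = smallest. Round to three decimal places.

0.600

Ranks of variable 1: 3, 1, 4, 2, 5
Ranks of variable 2: 1, 2, 5, 3, 4
d = r₁ − r₂: 2, -1, -1, -1, 1
d²: 4, 1, 1, 1, 1; Σd² = 8
ρ = 1 − 6·8/(5·24) = 1 − 48/120 = 0.600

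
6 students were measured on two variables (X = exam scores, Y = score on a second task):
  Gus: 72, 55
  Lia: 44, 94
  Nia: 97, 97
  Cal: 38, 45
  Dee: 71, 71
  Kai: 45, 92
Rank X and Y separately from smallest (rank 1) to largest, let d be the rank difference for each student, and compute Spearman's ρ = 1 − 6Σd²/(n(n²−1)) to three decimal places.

Ranks of variable 1: 5, 2, 6, 1, 4, 3
Ranks of variable 2: 2, 5, 6, 1, 3, 4
d = r₁ − r₂: 3, -3, 0, 0, 1, -1
d²: 9, 9, 0, 0, 1, 1; Σd² = 20
ρ = 1 − 6·20/(6·35) = 1 − 120/210 = 0.429

0.429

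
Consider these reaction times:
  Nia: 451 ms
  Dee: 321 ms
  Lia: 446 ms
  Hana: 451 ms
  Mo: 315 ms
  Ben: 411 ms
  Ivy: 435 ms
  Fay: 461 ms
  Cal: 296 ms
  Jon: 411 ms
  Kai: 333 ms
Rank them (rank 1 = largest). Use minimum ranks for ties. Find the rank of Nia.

2

Sorted (descending): 461, 451, 451, 446, 435, 411, 411, 333, 321, 315, 296
The 2 values of 451 occupy positions 2–3 → each gets rank 2.
The 2 values of 411 occupy positions 6–7 → each gets rank 6.
Nia has value 451 ms → rank 2.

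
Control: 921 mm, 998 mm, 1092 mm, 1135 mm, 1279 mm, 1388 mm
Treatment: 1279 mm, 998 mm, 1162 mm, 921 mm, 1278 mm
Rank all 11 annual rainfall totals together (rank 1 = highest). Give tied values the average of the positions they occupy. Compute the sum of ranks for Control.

Sorted (descending): 1388, 1279, 1279, 1278, 1162, 1135, 1092, 998, 998, 921, 921
The 2 values of 1279 occupy positions 2–3 → average rank (2+3)/2 = 2.5.
The 2 values of 998 occupy positions 8–9 → average rank (8+9)/2 = 8.5.
The 2 values of 921 occupy positions 10–11 → average rank (10+11)/2 = 10.5.
Control values → pooled ranks: 921→10.5, 998→8.5, 1092→7, 1135→6, 1279→2.5, 1388→1
Rank sum = 10.5 + 8.5 + 7 + 6 + 2.5 + 1 = 35.5

35.5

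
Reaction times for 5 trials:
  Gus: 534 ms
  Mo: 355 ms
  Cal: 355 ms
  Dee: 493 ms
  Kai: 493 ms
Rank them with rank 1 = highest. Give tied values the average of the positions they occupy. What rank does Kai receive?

Sorted (descending): 534, 493, 493, 355, 355
The 2 values of 493 occupy positions 2–3 → average rank (2+3)/2 = 2.5.
The 2 values of 355 occupy positions 4–5 → average rank (4+5)/2 = 4.5.
Kai has value 493 ms → rank 2.5.

2.5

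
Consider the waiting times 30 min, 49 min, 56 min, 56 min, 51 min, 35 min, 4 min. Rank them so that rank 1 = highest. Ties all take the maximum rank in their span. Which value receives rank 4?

Sorted (descending): 56, 56, 51, 49, 35, 30, 4
The 2 values of 56 occupy positions 1–2 → each gets rank 2.
Rank 4 → value 49.

49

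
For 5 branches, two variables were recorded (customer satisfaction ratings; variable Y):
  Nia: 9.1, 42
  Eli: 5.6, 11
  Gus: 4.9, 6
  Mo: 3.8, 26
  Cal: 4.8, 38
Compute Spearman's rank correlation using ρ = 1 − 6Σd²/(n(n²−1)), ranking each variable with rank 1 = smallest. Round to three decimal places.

Ranks of variable 1: 5, 4, 3, 1, 2
Ranks of variable 2: 5, 2, 1, 3, 4
d = r₁ − r₂: 0, 2, 2, -2, -2
d²: 0, 4, 4, 4, 4; Σd² = 16
ρ = 1 − 6·16/(5·24) = 1 − 96/120 = 0.200

0.200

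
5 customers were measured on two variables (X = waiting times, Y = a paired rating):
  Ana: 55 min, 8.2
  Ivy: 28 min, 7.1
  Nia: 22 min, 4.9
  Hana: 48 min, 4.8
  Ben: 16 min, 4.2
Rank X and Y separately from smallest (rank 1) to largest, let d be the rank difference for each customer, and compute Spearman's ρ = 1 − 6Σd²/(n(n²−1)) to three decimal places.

Ranks of variable 1: 5, 3, 2, 4, 1
Ranks of variable 2: 5, 4, 3, 2, 1
d = r₁ − r₂: 0, -1, -1, 2, 0
d²: 0, 1, 1, 4, 0; Σd² = 6
ρ = 1 − 6·6/(5·24) = 1 − 36/120 = 0.700

0.700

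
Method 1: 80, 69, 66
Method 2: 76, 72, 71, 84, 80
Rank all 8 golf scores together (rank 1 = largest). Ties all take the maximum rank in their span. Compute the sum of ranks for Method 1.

Sorted (descending): 84, 80, 80, 76, 72, 71, 69, 66
The 2 values of 80 occupy positions 2–3 → each gets rank 3.
Method 1 values → pooled ranks: 80→3, 69→7, 66→8
Rank sum = 3 + 7 + 8 = 18

18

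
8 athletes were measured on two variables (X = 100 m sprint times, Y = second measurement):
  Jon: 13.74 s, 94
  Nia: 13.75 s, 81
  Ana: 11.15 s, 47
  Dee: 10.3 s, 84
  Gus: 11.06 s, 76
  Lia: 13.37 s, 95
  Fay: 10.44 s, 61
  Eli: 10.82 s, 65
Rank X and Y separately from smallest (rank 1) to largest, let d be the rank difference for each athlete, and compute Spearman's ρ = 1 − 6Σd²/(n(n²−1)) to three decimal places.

0.357

Ranks of variable 1: 7, 8, 5, 1, 4, 6, 2, 3
Ranks of variable 2: 7, 5, 1, 6, 4, 8, 2, 3
d = r₁ − r₂: 0, 3, 4, -5, 0, -2, 0, 0
d²: 0, 9, 16, 25, 0, 4, 0, 0; Σd² = 54
ρ = 1 − 6·54/(8·63) = 1 − 324/504 = 0.357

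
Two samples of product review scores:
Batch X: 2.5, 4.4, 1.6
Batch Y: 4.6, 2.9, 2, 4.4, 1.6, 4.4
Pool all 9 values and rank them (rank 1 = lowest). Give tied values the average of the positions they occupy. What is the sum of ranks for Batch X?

12.5

Sorted (ascending): 1.6, 1.6, 2, 2.5, 2.9, 4.4, 4.4, 4.4, 4.6
The 2 values of 1.6 occupy positions 1–2 → average rank (1+2)/2 = 1.5.
The 3 values of 4.4 occupy positions 6–8 → average rank 7.
Batch X values → pooled ranks: 2.5→4, 4.4→7, 1.6→1.5
Rank sum = 4 + 7 + 1.5 = 12.5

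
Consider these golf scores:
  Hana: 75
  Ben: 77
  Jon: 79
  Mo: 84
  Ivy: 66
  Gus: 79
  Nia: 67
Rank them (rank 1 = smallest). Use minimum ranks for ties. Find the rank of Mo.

Sorted (ascending): 66, 67, 75, 77, 79, 79, 84
The 2 values of 79 occupy positions 5–6 → each gets rank 5.
Mo has value 84 → rank 7.

7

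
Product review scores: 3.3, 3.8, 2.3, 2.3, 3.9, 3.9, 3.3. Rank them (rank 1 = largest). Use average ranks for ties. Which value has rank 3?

Sorted (descending): 3.9, 3.9, 3.8, 3.3, 3.3, 2.3, 2.3
The 2 values of 3.9 occupy positions 1–2 → average rank (1+2)/2 = 1.5.
The 2 values of 3.3 occupy positions 4–5 → average rank (4+5)/2 = 4.5.
The 2 values of 2.3 occupy positions 6–7 → average rank (6+7)/2 = 6.5.
Rank 3 → value 3.8.

3.8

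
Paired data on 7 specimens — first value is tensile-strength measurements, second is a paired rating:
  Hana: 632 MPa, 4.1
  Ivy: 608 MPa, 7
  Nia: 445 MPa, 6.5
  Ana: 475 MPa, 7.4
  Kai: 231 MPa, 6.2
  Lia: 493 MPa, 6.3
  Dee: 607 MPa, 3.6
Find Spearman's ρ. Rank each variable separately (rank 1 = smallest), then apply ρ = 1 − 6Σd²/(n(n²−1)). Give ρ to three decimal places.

Ranks of variable 1: 7, 6, 2, 3, 1, 4, 5
Ranks of variable 2: 2, 6, 5, 7, 3, 4, 1
d = r₁ − r₂: 5, 0, -3, -4, -2, 0, 4
d²: 25, 0, 9, 16, 4, 0, 16; Σd² = 70
ρ = 1 − 6·70/(7·48) = 1 − 420/336 = -0.250

-0.250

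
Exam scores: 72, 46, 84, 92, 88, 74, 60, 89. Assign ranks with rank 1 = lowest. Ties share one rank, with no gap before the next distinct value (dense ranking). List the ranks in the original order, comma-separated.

Sorted (ascending): 46, 60, 72, 74, 84, 88, 89, 92
No ties — each value takes its position as its rank.

3, 1, 5, 8, 6, 4, 2, 7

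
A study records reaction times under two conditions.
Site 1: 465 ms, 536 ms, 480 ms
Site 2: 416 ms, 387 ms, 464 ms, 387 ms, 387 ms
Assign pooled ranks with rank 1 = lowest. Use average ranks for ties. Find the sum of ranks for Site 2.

Sorted (ascending): 387, 387, 387, 416, 464, 465, 480, 536
The 3 values of 387 occupy positions 1–3 → average rank 2.
Site 2 values → pooled ranks: 416→4, 387→2, 464→5, 387→2, 387→2
Rank sum = 4 + 2 + 5 + 2 + 2 = 15

15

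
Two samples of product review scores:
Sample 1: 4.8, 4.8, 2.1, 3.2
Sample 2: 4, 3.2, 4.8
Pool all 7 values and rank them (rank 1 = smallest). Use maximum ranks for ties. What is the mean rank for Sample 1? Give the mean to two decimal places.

Sorted (ascending): 2.1, 3.2, 3.2, 4, 4.8, 4.8, 4.8
The 2 values of 3.2 occupy positions 2–3 → each gets rank 3.
The 3 values of 4.8 occupy positions 5–7 → each gets rank 7.
Sample 1 values → pooled ranks: 4.8→7, 4.8→7, 2.1→1, 3.2→3
Mean rank = (7 + 7 + 1 + 3) / 4 = 4.50

4.50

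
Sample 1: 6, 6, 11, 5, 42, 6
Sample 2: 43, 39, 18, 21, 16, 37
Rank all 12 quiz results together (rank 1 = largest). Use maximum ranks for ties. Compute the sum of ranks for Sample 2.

Sorted (descending): 43, 42, 39, 37, 21, 18, 16, 11, 6, 6, 6, 5
The 3 values of 6 occupy positions 9–11 → each gets rank 11.
Sample 2 values → pooled ranks: 43→1, 39→3, 18→6, 21→5, 16→7, 37→4
Rank sum = 1 + 3 + 6 + 5 + 7 + 4 = 26

26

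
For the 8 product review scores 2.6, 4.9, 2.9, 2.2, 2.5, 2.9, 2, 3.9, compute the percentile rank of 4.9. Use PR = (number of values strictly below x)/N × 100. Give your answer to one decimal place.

87.5

N = 8.
Strictly below 4.9: 7. Equal to 4.9: 1.
PR = 7/8 × 100 = 87.5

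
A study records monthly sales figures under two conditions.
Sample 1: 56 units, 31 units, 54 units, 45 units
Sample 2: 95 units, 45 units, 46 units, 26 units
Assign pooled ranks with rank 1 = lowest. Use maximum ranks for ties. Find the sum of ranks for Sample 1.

19

Sorted (ascending): 26, 31, 45, 45, 46, 54, 56, 95
The 2 values of 45 occupy positions 3–4 → each gets rank 4.
Sample 1 values → pooled ranks: 56→7, 31→2, 54→6, 45→4
Rank sum = 7 + 2 + 6 + 4 = 19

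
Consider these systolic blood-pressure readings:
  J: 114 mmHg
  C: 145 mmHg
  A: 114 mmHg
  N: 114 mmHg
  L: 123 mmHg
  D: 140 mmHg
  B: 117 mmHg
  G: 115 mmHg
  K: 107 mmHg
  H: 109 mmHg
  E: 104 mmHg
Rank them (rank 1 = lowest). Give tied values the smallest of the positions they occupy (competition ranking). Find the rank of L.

Sorted (ascending): 104, 107, 109, 114, 114, 114, 115, 117, 123, 140, 145
The 3 values of 114 occupy positions 4–6 → each gets rank 4.
L has value 123 mmHg → rank 9.

9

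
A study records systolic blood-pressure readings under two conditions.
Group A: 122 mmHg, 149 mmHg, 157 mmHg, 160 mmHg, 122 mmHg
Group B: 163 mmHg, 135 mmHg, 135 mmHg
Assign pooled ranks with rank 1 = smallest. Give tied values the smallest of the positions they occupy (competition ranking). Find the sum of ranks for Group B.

14

Sorted (ascending): 122, 122, 135, 135, 149, 157, 160, 163
The 2 values of 122 occupy positions 1–2 → each gets rank 1.
The 2 values of 135 occupy positions 3–4 → each gets rank 3.
Group B values → pooled ranks: 163→8, 135→3, 135→3
Rank sum = 8 + 3 + 3 = 14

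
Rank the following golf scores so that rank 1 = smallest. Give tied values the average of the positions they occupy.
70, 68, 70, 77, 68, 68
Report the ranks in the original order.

4.5, 2, 4.5, 6, 2, 2

Sorted (ascending): 68, 68, 68, 70, 70, 77
The 3 values of 68 occupy positions 1–3 → average rank 2.
The 2 values of 70 occupy positions 4–5 → average rank (4+5)/2 = 4.5.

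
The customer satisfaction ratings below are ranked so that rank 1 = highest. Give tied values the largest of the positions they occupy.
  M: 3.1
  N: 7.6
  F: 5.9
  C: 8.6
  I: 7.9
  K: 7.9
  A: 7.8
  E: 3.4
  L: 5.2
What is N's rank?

Sorted (descending): 8.6, 7.9, 7.9, 7.8, 7.6, 5.9, 5.2, 3.4, 3.1
The 2 values of 7.9 occupy positions 2–3 → each gets rank 3.
N has value 7.6 → rank 5.

5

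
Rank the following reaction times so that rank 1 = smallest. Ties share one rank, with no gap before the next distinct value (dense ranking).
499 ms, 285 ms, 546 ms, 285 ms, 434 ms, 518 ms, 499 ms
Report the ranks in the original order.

3, 1, 5, 1, 2, 4, 3

Sorted (ascending): 285, 285, 434, 499, 499, 518, 546
The 2 values of 285 share dense rank 1.
The 2 values of 499 share dense rank 3.
Remaining distinct values take the next consecutive integers.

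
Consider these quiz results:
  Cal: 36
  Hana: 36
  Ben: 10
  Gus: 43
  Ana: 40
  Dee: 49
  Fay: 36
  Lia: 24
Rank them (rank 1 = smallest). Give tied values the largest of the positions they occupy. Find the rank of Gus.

7

Sorted (ascending): 10, 24, 36, 36, 36, 40, 43, 49
The 3 values of 36 occupy positions 3–5 → each gets rank 5.
Gus has value 43 → rank 7.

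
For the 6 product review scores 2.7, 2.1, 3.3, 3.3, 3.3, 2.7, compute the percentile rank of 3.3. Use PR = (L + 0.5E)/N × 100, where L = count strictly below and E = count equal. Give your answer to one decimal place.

75.0

N = 6.
Strictly below 3.3: 3. Equal to 3.3: 3.
PR = (3 + 0.5·3)/6 × 100 = 75.0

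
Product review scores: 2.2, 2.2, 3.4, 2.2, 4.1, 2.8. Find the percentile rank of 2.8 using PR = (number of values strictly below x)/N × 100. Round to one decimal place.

N = 6.
Strictly below 2.8: 3. Equal to 2.8: 1.
PR = 3/6 × 100 = 50.0

50.0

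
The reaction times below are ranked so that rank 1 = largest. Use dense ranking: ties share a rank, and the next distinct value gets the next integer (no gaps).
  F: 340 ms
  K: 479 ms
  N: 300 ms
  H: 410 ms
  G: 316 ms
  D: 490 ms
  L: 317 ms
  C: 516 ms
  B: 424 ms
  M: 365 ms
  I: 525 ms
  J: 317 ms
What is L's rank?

Sorted (descending): 525, 516, 490, 479, 424, 410, 365, 340, 317, 317, 316, 300
The 2 values of 317 share dense rank 9.
Remaining distinct values take the next consecutive integers.
L has value 317 ms → rank 9.

9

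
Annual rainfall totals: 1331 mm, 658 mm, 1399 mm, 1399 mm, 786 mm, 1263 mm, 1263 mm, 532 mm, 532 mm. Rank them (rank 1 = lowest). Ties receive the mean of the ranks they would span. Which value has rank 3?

658

Sorted (ascending): 532, 532, 658, 786, 1263, 1263, 1331, 1399, 1399
The 2 values of 532 occupy positions 1–2 → average rank (1+2)/2 = 1.5.
The 2 values of 1263 occupy positions 5–6 → average rank (5+6)/2 = 5.5.
The 2 values of 1399 occupy positions 8–9 → average rank (8+9)/2 = 8.5.
Rank 3 → value 658.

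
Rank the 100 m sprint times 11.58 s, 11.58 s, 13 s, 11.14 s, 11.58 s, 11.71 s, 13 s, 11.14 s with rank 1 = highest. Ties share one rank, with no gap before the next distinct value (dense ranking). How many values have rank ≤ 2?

3

Sorted (descending): 13, 13, 11.71, 11.58, 11.58, 11.58, 11.14, 11.14
The 2 values of 13 share dense rank 1.
The 3 values of 11.58 share dense rank 3.
The 2 values of 11.14 share dense rank 4.
Remaining distinct values take the next consecutive integers.
Ranks ≤ 2: {1, 1, 2} → 3 values.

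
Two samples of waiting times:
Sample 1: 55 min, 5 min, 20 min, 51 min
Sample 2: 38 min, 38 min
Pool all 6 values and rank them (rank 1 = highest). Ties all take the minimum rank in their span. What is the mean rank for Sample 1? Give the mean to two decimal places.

Sorted (descending): 55, 51, 38, 38, 20, 5
The 2 values of 38 occupy positions 3–4 → each gets rank 3.
Sample 1 values → pooled ranks: 55→1, 5→6, 20→5, 51→2
Mean rank = (1 + 6 + 5 + 2) / 4 = 3.50

3.50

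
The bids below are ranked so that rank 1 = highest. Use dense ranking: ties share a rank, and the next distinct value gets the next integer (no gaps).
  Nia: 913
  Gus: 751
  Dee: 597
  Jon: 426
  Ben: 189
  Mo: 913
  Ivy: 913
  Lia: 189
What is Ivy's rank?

1

Sorted (descending): 913, 913, 913, 751, 597, 426, 189, 189
The 3 values of 913 share dense rank 1.
The 2 values of 189 share dense rank 5.
Remaining distinct values take the next consecutive integers.
Ivy has value 913 → rank 1.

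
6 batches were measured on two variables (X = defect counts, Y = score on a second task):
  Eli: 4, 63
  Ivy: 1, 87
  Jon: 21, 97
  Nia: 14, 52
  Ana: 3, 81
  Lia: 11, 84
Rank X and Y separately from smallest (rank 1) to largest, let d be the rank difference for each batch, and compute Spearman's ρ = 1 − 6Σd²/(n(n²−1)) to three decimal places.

0.029

Ranks of variable 1: 3, 1, 6, 5, 2, 4
Ranks of variable 2: 2, 5, 6, 1, 3, 4
d = r₁ − r₂: 1, -4, 0, 4, -1, 0
d²: 1, 16, 0, 16, 1, 0; Σd² = 34
ρ = 1 − 6·34/(6·35) = 1 − 204/210 = 0.029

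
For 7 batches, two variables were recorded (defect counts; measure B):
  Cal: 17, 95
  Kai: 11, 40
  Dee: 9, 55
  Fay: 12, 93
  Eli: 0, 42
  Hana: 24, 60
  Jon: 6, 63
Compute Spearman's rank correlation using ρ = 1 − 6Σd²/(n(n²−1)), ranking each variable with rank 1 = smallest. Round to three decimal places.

Ranks of variable 1: 6, 4, 3, 5, 1, 7, 2
Ranks of variable 2: 7, 1, 3, 6, 2, 4, 5
d = r₁ − r₂: -1, 3, 0, -1, -1, 3, -3
d²: 1, 9, 0, 1, 1, 9, 9; Σd² = 30
ρ = 1 − 6·30/(7·48) = 1 − 180/336 = 0.464

0.464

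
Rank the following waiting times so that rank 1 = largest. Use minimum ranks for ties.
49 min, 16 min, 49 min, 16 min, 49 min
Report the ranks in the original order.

Sorted (descending): 49, 49, 49, 16, 16
The 3 values of 49 occupy positions 1–3 → each gets rank 1.
The 2 values of 16 occupy positions 4–5 → each gets rank 4.

1, 4, 1, 4, 1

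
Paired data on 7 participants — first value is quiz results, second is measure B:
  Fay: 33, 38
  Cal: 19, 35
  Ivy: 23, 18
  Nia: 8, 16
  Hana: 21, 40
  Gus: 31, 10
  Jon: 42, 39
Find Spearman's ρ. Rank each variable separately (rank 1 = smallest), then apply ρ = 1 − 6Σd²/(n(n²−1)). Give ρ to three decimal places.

Ranks of variable 1: 6, 2, 4, 1, 3, 5, 7
Ranks of variable 2: 5, 4, 3, 2, 7, 1, 6
d = r₁ − r₂: 1, -2, 1, -1, -4, 4, 1
d²: 1, 4, 1, 1, 16, 16, 1; Σd² = 40
ρ = 1 − 6·40/(7·48) = 1 − 240/336 = 0.286

0.286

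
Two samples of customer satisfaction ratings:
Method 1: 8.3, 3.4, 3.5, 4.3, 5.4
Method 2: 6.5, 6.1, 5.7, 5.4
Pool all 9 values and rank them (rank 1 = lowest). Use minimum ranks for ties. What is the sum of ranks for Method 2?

Sorted (ascending): 3.4, 3.5, 4.3, 5.4, 5.4, 5.7, 6.1, 6.5, 8.3
The 2 values of 5.4 occupy positions 4–5 → each gets rank 4.
Method 2 values → pooled ranks: 6.5→8, 6.1→7, 5.7→6, 5.4→4
Rank sum = 8 + 7 + 6 + 4 = 25

25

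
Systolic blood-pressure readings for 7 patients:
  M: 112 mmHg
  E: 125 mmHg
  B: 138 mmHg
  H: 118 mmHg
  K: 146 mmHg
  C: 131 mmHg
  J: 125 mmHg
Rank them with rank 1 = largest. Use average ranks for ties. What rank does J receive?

4.5

Sorted (descending): 146, 138, 131, 125, 125, 118, 112
The 2 values of 125 occupy positions 4–5 → average rank (4+5)/2 = 4.5.
J has value 125 mmHg → rank 4.5.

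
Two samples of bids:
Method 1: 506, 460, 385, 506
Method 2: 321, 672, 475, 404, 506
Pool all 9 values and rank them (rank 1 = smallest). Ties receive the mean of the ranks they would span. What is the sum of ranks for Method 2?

25

Sorted (ascending): 321, 385, 404, 460, 475, 506, 506, 506, 672
The 3 values of 506 occupy positions 6–8 → average rank 7.
Method 2 values → pooled ranks: 321→1, 672→9, 475→5, 404→3, 506→7
Rank sum = 1 + 9 + 5 + 3 + 7 = 25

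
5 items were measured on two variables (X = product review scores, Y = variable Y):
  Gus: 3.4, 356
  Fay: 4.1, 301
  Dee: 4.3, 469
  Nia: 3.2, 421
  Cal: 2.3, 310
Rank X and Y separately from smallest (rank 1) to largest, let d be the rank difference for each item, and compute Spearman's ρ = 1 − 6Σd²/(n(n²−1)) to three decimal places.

0.300

Ranks of variable 1: 3, 4, 5, 2, 1
Ranks of variable 2: 3, 1, 5, 4, 2
d = r₁ − r₂: 0, 3, 0, -2, -1
d²: 0, 9, 0, 4, 1; Σd² = 14
ρ = 1 − 6·14/(5·24) = 1 − 84/120 = 0.300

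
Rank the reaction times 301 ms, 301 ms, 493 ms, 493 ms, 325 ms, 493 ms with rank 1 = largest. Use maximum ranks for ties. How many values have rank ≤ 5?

4

Sorted (descending): 493, 493, 493, 325, 301, 301
The 3 values of 493 occupy positions 1–3 → each gets rank 3.
The 2 values of 301 occupy positions 5–6 → each gets rank 6.
Ranks ≤ 5: {3, 3, 3, 4} → 4 values.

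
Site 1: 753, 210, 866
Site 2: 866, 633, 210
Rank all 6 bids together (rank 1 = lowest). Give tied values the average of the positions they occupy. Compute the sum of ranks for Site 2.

10

Sorted (ascending): 210, 210, 633, 753, 866, 866
The 2 values of 210 occupy positions 1–2 → average rank (1+2)/2 = 1.5.
The 2 values of 866 occupy positions 5–6 → average rank (5+6)/2 = 5.5.
Site 2 values → pooled ranks: 866→5.5, 633→3, 210→1.5
Rank sum = 5.5 + 3 + 1.5 = 10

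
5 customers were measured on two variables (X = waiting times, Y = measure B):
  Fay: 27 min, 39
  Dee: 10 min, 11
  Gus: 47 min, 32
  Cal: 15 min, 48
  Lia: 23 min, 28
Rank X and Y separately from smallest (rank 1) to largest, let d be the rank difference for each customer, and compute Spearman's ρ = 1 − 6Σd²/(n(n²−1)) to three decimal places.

Ranks of variable 1: 4, 1, 5, 2, 3
Ranks of variable 2: 4, 1, 3, 5, 2
d = r₁ − r₂: 0, 0, 2, -3, 1
d²: 0, 0, 4, 9, 1; Σd² = 14
ρ = 1 − 6·14/(5·24) = 1 − 84/120 = 0.300

0.300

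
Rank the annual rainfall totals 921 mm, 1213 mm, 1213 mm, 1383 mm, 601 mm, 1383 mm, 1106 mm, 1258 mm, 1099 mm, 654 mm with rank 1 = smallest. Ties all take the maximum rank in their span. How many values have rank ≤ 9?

8

Sorted (ascending): 601, 654, 921, 1099, 1106, 1213, 1213, 1258, 1383, 1383
The 2 values of 1213 occupy positions 6–7 → each gets rank 7.
The 2 values of 1383 occupy positions 9–10 → each gets rank 10.
Ranks ≤ 9: {1, 2, 3, 4, 5, 7, 7, 8} → 8 values.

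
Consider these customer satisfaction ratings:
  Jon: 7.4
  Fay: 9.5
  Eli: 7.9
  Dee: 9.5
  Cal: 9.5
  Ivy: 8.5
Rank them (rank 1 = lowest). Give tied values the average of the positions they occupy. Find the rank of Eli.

2

Sorted (ascending): 7.4, 7.9, 8.5, 9.5, 9.5, 9.5
The 3 values of 9.5 occupy positions 4–6 → average rank 5.
Eli has value 7.9 → rank 2.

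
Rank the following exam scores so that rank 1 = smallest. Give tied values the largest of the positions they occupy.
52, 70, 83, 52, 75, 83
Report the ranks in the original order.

Sorted (ascending): 52, 52, 70, 75, 83, 83
The 2 values of 52 occupy positions 1–2 → each gets rank 2.
The 2 values of 83 occupy positions 5–6 → each gets rank 6.

2, 3, 6, 2, 4, 6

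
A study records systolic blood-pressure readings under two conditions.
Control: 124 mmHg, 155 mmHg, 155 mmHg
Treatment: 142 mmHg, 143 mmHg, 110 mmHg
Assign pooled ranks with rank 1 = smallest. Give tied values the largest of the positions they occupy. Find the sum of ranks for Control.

Sorted (ascending): 110, 124, 142, 143, 155, 155
The 2 values of 155 occupy positions 5–6 → each gets rank 6.
Control values → pooled ranks: 124→2, 155→6, 155→6
Rank sum = 2 + 6 + 6 = 14

14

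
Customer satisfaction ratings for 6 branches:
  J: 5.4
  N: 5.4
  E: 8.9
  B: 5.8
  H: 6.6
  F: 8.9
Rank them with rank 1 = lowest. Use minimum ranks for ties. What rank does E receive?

5

Sorted (ascending): 5.4, 5.4, 5.8, 6.6, 8.9, 8.9
The 2 values of 5.4 occupy positions 1–2 → each gets rank 1.
The 2 values of 8.9 occupy positions 5–6 → each gets rank 5.
E has value 8.9 → rank 5.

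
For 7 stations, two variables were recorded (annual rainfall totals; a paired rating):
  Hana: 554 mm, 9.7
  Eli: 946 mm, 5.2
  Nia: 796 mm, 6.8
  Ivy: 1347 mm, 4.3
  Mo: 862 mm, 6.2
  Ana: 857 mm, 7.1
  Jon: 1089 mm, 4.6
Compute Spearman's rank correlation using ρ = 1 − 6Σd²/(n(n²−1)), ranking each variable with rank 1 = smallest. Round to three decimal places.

-0.964

Ranks of variable 1: 1, 5, 2, 7, 4, 3, 6
Ranks of variable 2: 7, 3, 5, 1, 4, 6, 2
d = r₁ − r₂: -6, 2, -3, 6, 0, -3, 4
d²: 36, 4, 9, 36, 0, 9, 16; Σd² = 110
ρ = 1 − 6·110/(7·48) = 1 − 660/336 = -0.964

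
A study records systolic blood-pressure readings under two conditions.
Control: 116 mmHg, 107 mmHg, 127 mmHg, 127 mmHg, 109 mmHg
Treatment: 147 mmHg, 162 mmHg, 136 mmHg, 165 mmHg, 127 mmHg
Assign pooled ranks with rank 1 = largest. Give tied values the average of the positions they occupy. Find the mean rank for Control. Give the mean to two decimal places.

Sorted (descending): 165, 162, 147, 136, 127, 127, 127, 116, 109, 107
The 3 values of 127 occupy positions 5–7 → average rank 6.
Control values → pooled ranks: 116→8, 107→10, 127→6, 127→6, 109→9
Mean rank = (8 + 10 + 6 + 6 + 9) / 5 = 7.80

7.80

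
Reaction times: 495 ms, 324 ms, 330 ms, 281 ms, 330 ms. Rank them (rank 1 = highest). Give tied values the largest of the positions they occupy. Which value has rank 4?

324

Sorted (descending): 495, 330, 330, 324, 281
The 2 values of 330 occupy positions 2–3 → each gets rank 3.
Rank 4 → value 324.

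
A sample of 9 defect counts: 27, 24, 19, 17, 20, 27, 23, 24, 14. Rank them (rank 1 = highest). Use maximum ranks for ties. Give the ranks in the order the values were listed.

Sorted (descending): 27, 27, 24, 24, 23, 20, 19, 17, 14
The 2 values of 27 occupy positions 1–2 → each gets rank 2.
The 2 values of 24 occupy positions 3–4 → each gets rank 4.

2, 4, 7, 8, 6, 2, 5, 4, 9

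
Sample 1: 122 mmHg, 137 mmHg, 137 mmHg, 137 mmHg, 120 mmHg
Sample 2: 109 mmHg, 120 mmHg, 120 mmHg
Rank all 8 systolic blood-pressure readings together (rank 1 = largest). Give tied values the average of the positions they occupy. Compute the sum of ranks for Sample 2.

Sorted (descending): 137, 137, 137, 122, 120, 120, 120, 109
The 3 values of 137 occupy positions 1–3 → average rank 2.
The 3 values of 120 occupy positions 5–7 → average rank 6.
Sample 2 values → pooled ranks: 109→8, 120→6, 120→6
Rank sum = 8 + 6 + 6 = 20

20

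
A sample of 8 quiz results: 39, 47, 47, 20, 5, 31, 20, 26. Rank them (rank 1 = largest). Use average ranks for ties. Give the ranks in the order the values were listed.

Sorted (descending): 47, 47, 39, 31, 26, 20, 20, 5
The 2 values of 47 occupy positions 1–2 → average rank (1+2)/2 = 1.5.
The 2 values of 20 occupy positions 6–7 → average rank (6+7)/2 = 6.5.

3, 1.5, 1.5, 6.5, 8, 4, 6.5, 5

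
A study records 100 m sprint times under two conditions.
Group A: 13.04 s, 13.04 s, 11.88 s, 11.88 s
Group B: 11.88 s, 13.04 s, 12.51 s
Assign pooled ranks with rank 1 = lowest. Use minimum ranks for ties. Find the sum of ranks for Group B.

10

Sorted (ascending): 11.88, 11.88, 11.88, 12.51, 13.04, 13.04, 13.04
The 3 values of 11.88 occupy positions 1–3 → each gets rank 1.
The 3 values of 13.04 occupy positions 5–7 → each gets rank 5.
Group B values → pooled ranks: 11.88→1, 13.04→5, 12.51→4
Rank sum = 1 + 5 + 4 = 10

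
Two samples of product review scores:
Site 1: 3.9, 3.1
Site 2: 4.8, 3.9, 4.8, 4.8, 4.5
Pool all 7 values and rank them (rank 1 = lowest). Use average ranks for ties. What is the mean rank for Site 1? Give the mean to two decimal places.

Sorted (ascending): 3.1, 3.9, 3.9, 4.5, 4.8, 4.8, 4.8
The 2 values of 3.9 occupy positions 2–3 → average rank (2+3)/2 = 2.5.
The 3 values of 4.8 occupy positions 5–7 → average rank 6.
Site 1 values → pooled ranks: 3.9→2.5, 3.1→1
Mean rank = (2.5 + 1) / 2 = 1.75

1.75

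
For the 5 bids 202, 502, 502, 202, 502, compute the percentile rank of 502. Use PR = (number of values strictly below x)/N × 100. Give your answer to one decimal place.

N = 5.
Strictly below 502: 2. Equal to 502: 3.
PR = 2/5 × 100 = 40.0

40.0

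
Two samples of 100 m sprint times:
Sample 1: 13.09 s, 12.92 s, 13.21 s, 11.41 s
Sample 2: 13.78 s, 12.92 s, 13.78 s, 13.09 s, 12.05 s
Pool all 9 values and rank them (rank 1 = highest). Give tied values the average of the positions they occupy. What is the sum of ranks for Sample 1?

23

Sorted (descending): 13.78, 13.78, 13.21, 13.09, 13.09, 12.92, 12.92, 12.05, 11.41
The 2 values of 13.78 occupy positions 1–2 → average rank (1+2)/2 = 1.5.
The 2 values of 13.09 occupy positions 4–5 → average rank (4+5)/2 = 4.5.
The 2 values of 12.92 occupy positions 6–7 → average rank (6+7)/2 = 6.5.
Sample 1 values → pooled ranks: 13.09→4.5, 12.92→6.5, 13.21→3, 11.41→9
Rank sum = 4.5 + 6.5 + 3 + 9 = 23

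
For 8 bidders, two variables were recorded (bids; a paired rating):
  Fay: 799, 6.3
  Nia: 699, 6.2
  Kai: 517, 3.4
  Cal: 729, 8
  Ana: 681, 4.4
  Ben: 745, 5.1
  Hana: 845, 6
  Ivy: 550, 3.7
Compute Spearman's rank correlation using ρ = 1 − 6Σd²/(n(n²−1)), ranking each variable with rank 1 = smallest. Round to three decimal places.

Ranks of variable 1: 7, 4, 1, 5, 3, 6, 8, 2
Ranks of variable 2: 7, 6, 1, 8, 3, 4, 5, 2
d = r₁ − r₂: 0, -2, 0, -3, 0, 2, 3, 0
d²: 0, 4, 0, 9, 0, 4, 9, 0; Σd² = 26
ρ = 1 − 6·26/(8·63) = 1 − 156/504 = 0.690

0.690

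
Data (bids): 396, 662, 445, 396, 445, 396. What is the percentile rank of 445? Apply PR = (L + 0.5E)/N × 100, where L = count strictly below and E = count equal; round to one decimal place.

66.7

N = 6.
Strictly below 445: 3. Equal to 445: 2.
PR = (3 + 0.5·2)/6 × 100 = 66.7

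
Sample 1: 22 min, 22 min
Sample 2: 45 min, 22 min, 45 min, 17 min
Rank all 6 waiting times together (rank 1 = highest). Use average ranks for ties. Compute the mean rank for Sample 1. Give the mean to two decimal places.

4.00

Sorted (descending): 45, 45, 22, 22, 22, 17
The 2 values of 45 occupy positions 1–2 → average rank (1+2)/2 = 1.5.
The 3 values of 22 occupy positions 3–5 → average rank 4.
Sample 1 values → pooled ranks: 22→4, 22→4
Mean rank = (4 + 4) / 2 = 4.00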